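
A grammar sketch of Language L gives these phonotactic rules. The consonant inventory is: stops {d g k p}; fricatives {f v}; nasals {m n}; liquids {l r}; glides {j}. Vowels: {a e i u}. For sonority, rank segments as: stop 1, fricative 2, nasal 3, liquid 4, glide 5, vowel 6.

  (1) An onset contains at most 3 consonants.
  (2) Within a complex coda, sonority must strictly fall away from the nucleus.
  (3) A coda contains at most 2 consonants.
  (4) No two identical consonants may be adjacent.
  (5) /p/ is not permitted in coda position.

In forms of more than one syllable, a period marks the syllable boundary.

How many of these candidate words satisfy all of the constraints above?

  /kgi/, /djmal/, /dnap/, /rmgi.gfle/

3

/kgi/ — σ1 onset /kg/ (2C), coda /∅/ ok → well-formed
/djmal/ — σ1 onset /djm/ (3C), coda /l/ ok → well-formed
/dnap/ — violates constraint 5: syllable 1 coda contains /p/ → ill-formed
/rmgi.gfle/ — σ1 onset /rmg/ (3C), coda /∅/ ok; σ2 onset /gfl/ (3C), coda /∅/ ok → well-formed
Well-formed: /kgi/, /djmal/, /rmgi.gfle/ → 3.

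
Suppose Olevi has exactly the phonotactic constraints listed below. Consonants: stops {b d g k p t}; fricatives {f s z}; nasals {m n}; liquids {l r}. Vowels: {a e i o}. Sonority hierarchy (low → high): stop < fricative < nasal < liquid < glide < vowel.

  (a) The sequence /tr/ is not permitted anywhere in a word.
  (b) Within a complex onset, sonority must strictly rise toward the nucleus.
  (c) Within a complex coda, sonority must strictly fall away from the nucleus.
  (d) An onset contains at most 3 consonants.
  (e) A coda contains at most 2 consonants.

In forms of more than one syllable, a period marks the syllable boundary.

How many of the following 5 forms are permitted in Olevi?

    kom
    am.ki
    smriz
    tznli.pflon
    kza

4

kom — σ1 onset /k/, coda /m/ ok → permitted
am.ki — σ1 onset /∅/, coda /m/ ok; σ2 onset /k/, coda /∅/ ok → permitted
smriz — σ1 onset /smr/ (2→3→4 rises), coda /z/ ok → permitted
tznli.pflon — violates constraint (d): syllable 1 onset /tznl/ has 4 consonants (> 3) → not permitted
kza — σ1 onset /kz/ (1→2 rises), coda /∅/ ok → permitted
Permitted: kom, am.ki, smriz, kza → 4.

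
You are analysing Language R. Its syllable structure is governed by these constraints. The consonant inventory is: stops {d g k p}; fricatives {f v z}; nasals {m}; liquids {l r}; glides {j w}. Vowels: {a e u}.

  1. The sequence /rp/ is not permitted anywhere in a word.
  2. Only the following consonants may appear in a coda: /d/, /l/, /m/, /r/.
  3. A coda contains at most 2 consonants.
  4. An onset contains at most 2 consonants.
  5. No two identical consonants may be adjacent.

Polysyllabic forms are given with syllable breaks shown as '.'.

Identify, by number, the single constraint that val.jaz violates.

val.jaz: syllable 2 coda contains /z/, which is not a licensed coda consonant.
This is a violation of constraint 2: "Only the following consonants may appear in a coda: /d/, /l/, /m/, /r/."
The remaining constraints (1, 3, 4, 5) are satisfied.

2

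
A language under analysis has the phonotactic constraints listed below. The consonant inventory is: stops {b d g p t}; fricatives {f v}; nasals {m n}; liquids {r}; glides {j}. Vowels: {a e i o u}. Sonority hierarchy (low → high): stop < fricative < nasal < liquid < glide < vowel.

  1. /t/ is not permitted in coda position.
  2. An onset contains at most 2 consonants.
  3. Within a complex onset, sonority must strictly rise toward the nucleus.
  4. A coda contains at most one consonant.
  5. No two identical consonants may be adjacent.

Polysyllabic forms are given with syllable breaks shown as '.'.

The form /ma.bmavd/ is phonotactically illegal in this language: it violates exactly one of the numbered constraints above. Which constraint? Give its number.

/ma.bmavd/: syllable 2 coda /vd/ has 2 consonants (> 1).
This is a violation of constraint 4: "A coda contains at most one consonant."
The remaining constraints (1, 2, 3, 5) are satisfied.

4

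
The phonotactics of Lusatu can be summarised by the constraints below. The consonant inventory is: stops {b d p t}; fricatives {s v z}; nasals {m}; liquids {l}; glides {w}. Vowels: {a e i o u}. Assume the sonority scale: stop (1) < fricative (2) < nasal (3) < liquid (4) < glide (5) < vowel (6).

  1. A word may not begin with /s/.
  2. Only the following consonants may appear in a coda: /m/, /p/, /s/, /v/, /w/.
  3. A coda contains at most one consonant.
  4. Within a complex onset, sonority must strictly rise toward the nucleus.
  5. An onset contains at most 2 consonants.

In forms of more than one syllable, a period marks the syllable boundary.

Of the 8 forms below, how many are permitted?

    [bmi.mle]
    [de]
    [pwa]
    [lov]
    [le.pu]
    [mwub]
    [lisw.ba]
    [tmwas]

5

[bmi.mle] — σ1 onset /bm/ (1→3 rises), coda /∅/ ok; σ2 onset /ml/ (3→4 rises), coda /∅/ ok → permitted
[de] — σ1 onset /d/, coda /∅/ ok → permitted
[pwa] — σ1 onset /pw/ (1→5 rises), coda /∅/ ok → permitted
[lov] — σ1 onset /l/, coda /v/ ok → permitted
[le.pu] — σ1 onset /l/, coda /∅/ ok; σ2 onset /p/, coda /∅/ ok → permitted
[mwub] — violates constraint 2: syllable 1 coda contains /b/, which is not a licensed coda consonant → not permitted
[lisw.ba] — violates constraint 3: syllable 1 coda /sw/ has 2 consonants (> 1) → not permitted
[tmwas] — violates constraint 5: syllable 1 onset /tmw/ has 3 consonants (> 2) → not permitted
Permitted: [bmi.mle], [de], [pwa], [lov], [le.pu] → 5.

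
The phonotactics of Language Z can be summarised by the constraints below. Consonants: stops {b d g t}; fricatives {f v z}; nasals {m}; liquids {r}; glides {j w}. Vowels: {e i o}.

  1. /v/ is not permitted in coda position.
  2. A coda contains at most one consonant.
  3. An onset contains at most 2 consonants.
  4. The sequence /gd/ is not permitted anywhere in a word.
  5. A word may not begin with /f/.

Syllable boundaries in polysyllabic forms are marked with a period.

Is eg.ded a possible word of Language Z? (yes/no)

eg.ded — violates constraint 4: contains banned sequence /gd/ → ill-formed

no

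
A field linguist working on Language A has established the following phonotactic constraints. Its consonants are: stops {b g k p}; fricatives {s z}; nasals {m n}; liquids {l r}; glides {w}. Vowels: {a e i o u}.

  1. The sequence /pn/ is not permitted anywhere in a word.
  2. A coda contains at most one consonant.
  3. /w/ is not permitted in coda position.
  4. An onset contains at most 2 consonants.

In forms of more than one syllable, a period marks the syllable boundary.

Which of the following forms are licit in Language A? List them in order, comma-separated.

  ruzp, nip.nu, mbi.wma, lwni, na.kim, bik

mbi.wma, na.kim, bik

ruzp — violates constraint 2: syllable 1 coda /zp/ has 2 consonants (> 1) → illicit
nip.nu — violates constraint 1: contains banned sequence /pn/ → illicit
mbi.wma — σ1 onset /mb/ (2C), coda /∅/ ok; σ2 onset /wm/ (2C), coda /∅/ ok → licit
lwni — violates constraint 4: syllable 1 onset /lwn/ has 3 consonants (> 2) → illicit
na.kim — σ1 onset /n/, coda /∅/ ok; σ2 onset /k/, coda /m/ ok → licit
bik — σ1 onset /b/, coda /k/ ok → licit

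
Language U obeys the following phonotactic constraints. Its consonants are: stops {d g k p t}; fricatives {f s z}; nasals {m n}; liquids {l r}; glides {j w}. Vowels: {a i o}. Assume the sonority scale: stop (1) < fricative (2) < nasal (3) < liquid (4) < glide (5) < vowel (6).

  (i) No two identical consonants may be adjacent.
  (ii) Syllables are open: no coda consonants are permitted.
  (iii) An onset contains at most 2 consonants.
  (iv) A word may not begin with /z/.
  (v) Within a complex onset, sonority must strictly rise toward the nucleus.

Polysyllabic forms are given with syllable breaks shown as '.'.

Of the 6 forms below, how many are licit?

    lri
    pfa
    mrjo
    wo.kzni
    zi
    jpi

1

lri — violates constraint (v): syllable 1 onset /lr/: /l/ (liquid, 4) → /r/ (liquid, 4) does not rise → illicit
pfa — σ1 onset /pf/ (1→2 rises), coda /∅/ ok → licit
mrjo — violates constraint (iii): syllable 1 onset /mrj/ has 3 consonants (> 2) → illicit
wo.kzni — violates constraint (iii): syllable 2 onset /kzn/ has 3 consonants (> 2) → illicit
zi — violates constraint (iv): word begins with /z/ → illicit
jpi — violates constraint (v): syllable 1 onset /jp/: /j/ (glide, 5) → /p/ (stop, 1) does not rise → illicit
Licit: pfa → 1.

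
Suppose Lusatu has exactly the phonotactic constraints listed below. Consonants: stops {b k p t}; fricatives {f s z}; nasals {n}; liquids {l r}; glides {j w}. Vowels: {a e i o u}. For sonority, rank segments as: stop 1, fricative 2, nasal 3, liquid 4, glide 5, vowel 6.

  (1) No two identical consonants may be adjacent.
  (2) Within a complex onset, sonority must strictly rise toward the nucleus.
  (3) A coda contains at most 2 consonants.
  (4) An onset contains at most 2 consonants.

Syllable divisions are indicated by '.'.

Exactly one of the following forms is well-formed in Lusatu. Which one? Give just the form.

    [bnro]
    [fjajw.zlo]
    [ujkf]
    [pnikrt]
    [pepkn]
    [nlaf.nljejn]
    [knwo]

[fjajw.zlo]

[bnro] — violates constraint 4: syllable 1 onset /bnr/ has 3 consonants (> 2) → ill-formed
[fjajw.zlo] — σ1 onset /fj/ (2→5 rises), coda /jw/ (2C) ok; σ2 onset /zl/ (2→4 rises), coda /∅/ ok → well-formed
[ujkf] — violates constraint 3: syllable 1 coda /jkf/ has 3 consonants (> 2) → ill-formed
[pnikrt] — violates constraint 3: syllable 1 coda /krt/ has 3 consonants (> 2) → ill-formed
[pepkn] — violates constraint 3: syllable 1 coda /pkn/ has 3 consonants (> 2) → ill-formed
[nlaf.nljejn] — violates constraint 4: syllable 2 onset /nlj/ has 3 consonants (> 2) → ill-formed
[knwo] — violates constraint 4: syllable 1 onset /knw/ has 3 consonants (> 2) → ill-formed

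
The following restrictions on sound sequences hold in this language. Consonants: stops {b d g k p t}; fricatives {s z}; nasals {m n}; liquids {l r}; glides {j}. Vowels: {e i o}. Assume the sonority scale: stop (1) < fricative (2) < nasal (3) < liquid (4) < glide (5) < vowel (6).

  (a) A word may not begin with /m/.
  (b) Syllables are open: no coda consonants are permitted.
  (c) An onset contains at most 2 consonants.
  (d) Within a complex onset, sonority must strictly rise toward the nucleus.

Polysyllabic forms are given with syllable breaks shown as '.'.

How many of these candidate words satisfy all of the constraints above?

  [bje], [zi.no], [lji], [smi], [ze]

[bje] — σ1 onset /bj/ (1→5 rises), coda /∅/ ok → permitted
[zi.no] — σ1 onset /z/, coda /∅/ ok; σ2 onset /n/, coda /∅/ ok → permitted
[lji] — σ1 onset /lj/ (4→5 rises), coda /∅/ ok → permitted
[smi] — σ1 onset /sm/ (2→3 rises), coda /∅/ ok → permitted
[ze] — σ1 onset /z/, coda /∅/ ok → permitted
Permitted: [bje], [zi.no], [lji], [smi], [ze] → 5.

5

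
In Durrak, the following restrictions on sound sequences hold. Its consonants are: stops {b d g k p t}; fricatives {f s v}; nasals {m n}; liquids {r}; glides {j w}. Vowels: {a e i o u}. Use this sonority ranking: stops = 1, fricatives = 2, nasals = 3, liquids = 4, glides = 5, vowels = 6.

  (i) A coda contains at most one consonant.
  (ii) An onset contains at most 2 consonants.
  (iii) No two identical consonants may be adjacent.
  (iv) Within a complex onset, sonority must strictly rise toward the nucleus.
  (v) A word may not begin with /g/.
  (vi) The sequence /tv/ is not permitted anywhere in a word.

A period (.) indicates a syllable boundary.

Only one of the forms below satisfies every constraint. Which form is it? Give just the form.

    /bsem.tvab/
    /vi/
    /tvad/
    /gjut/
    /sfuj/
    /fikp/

/bsem.tvab/ — violates constraint (vi): contains banned sequence /tv/ → phonotactically illegal
/vi/ — σ1 onset /v/, coda /∅/ ok → phonotactically legal
/tvad/ — violates constraint (vi): contains banned sequence /tv/ → phonotactically illegal
/gjut/ — violates constraint (v): word begins with /g/ → phonotactically illegal
/sfuj/ — violates constraint (iv): syllable 1 onset /sf/: /s/ (fricative, 2) → /f/ (fricative, 2) does not rise → phonotactically illegal
/fikp/ — violates constraint (i): syllable 1 coda /kp/ has 2 consonants (> 1) → phonotactically illegal

/vi/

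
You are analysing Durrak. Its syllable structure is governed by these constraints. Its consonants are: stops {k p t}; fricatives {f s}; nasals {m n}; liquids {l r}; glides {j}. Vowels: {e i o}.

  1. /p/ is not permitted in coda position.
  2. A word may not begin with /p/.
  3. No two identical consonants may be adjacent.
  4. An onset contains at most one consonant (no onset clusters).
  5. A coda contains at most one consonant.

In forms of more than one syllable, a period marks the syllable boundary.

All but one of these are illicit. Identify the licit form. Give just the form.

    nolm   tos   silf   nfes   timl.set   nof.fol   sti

tos

nolm — violates constraint 5: syllable 1 coda /lm/ has 2 consonants (> 1) → illicit
tos — σ1 onset /t/, coda /s/ ok → licit
silf — violates constraint 5: syllable 1 coda /lf/ has 2 consonants (> 1) → illicit
nfes — violates constraint 4: syllable 1 onset /nf/ has 2 consonants (> 1) → illicit
timl.set — violates constraint 5: syllable 1 coda /ml/ has 2 consonants (> 1) → illicit
nof.fol — violates constraint 3: adjacent identical consonants /ff/ → illicit
sti — violates constraint 4: syllable 1 onset /st/ has 2 consonants (> 1) → illicit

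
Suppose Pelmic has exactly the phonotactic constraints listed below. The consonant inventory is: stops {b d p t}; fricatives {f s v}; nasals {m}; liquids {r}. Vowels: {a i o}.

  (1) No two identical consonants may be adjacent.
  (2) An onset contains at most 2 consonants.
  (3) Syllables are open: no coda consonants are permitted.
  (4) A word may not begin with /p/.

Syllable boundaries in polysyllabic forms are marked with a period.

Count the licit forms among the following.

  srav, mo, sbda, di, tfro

srav — violates constraint 3: syllable 1 coda /v/ has 1 consonant (> 0) → illicit
mo — σ1 onset /m/, coda /∅/ ok → licit
sbda — violates constraint 2: syllable 1 onset /sbd/ has 3 consonants (> 2) → illicit
di — σ1 onset /d/, coda /∅/ ok → licit
tfro — violates constraint 2: syllable 1 onset /tfr/ has 3 consonants (> 2) → illicit
Licit: mo, di → 2.

2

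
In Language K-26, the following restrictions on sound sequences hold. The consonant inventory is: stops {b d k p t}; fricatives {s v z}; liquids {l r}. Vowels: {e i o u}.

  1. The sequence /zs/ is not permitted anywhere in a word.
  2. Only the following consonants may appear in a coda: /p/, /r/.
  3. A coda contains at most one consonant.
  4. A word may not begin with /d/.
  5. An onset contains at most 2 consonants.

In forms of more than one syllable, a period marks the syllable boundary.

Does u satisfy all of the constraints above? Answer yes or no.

u — σ1 onset /∅/, coda /∅/ ok → well-formed

yes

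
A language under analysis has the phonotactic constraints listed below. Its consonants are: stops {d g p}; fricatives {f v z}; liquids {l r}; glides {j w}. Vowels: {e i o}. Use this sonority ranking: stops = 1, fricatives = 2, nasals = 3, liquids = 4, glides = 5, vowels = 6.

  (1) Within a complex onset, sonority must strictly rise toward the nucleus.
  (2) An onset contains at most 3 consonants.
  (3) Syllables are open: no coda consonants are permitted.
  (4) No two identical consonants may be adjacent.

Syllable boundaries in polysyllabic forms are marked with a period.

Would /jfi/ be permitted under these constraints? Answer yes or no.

/jfi/ — violates constraint 1: syllable 1 onset /jf/: /j/ (glide, 5) → /f/ (fricative, 2) does not rise → not permitted

no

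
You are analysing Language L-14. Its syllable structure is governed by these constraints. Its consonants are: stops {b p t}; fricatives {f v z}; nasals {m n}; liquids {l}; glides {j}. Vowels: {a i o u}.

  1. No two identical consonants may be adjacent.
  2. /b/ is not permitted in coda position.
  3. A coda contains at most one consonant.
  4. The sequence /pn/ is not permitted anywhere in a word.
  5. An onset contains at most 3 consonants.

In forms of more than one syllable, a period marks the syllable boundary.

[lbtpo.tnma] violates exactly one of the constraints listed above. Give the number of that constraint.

[lbtpo.tnma]: syllable 1 onset /lbtp/ has 4 consonants (> 3).
This is a violation of constraint 5: "An onset contains at most 3 consonants."
The remaining constraints (1, 2, 3, 4) are satisfied.

5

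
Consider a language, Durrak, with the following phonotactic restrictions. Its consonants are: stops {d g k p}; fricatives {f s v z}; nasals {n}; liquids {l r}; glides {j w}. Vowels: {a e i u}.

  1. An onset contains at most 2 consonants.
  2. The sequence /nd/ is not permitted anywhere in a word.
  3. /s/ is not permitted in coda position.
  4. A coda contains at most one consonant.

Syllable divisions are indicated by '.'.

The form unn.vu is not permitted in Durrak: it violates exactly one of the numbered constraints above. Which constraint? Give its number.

4

unn.vu: syllable 1 coda /nn/ has 2 consonants (> 1).
This is a violation of constraint 4: "A coda contains at most one consonant."
The remaining constraints (1, 2, 3) are satisfied.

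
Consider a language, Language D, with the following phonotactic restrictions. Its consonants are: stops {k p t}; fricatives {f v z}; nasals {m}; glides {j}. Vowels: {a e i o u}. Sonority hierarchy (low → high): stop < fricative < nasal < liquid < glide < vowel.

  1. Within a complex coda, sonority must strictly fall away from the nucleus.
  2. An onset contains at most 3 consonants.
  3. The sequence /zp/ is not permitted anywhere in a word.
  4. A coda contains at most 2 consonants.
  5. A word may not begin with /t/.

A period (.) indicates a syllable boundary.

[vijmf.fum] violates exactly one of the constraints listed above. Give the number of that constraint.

4

[vijmf.fum]: syllable 1 coda /jmf/ has 3 consonants (> 2).
This is a violation of constraint 4: "A coda contains at most 2 consonants."
The remaining constraints (1, 2, 3, 5) are satisfied.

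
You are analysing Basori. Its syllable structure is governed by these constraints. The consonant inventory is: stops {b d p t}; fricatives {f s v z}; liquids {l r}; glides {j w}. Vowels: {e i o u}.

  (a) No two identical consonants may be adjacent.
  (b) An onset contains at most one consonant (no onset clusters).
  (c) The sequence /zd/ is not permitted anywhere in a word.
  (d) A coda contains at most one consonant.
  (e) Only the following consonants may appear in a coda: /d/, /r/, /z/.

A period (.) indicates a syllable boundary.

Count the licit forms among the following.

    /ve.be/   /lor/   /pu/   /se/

/ve.be/ — σ1 onset /v/, coda /∅/ ok; σ2 onset /b/, coda /∅/ ok → licit
/lor/ — σ1 onset /l/, coda /r/ ok → licit
/pu/ — σ1 onset /p/, coda /∅/ ok → licit
/se/ — σ1 onset /s/, coda /∅/ ok → licit
Licit: /ve.be/, /lor/, /pu/, /se/ → 4.

4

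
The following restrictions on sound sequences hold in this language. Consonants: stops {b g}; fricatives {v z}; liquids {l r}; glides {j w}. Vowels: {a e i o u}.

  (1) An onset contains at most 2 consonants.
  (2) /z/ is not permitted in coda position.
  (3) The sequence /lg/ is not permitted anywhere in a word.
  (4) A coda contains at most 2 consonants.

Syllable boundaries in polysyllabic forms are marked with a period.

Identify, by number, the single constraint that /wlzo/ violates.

/wlzo/: syllable 1 onset /wlz/ has 3 consonants (> 2).
This is a violation of constraint 1: "An onset contains at most 2 consonants."
The remaining constraints (2, 3, 4) are satisfied.

1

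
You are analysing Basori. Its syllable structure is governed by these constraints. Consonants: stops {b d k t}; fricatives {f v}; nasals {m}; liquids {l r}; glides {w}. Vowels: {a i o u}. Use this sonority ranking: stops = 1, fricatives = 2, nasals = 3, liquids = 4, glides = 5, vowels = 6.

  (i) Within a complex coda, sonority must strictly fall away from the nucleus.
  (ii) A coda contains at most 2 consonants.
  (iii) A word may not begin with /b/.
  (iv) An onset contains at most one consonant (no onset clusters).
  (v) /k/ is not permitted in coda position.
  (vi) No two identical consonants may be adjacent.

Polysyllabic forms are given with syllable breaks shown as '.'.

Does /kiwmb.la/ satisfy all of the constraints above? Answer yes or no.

/kiwmb.la/ — violates constraint (ii): syllable 1 coda /wmb/ has 3 consonants (> 2) → not permitted

no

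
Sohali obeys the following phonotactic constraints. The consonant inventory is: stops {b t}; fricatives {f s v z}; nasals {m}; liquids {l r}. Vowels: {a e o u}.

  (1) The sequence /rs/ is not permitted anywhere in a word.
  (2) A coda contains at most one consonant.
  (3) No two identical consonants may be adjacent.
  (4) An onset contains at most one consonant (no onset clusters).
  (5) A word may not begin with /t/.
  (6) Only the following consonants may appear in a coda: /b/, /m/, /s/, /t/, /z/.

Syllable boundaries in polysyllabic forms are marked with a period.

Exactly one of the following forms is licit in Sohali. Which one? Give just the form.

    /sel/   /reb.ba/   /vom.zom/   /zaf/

/sel/ — violates constraint 6: syllable 1 coda contains /l/, which is not a licensed coda consonant → illicit
/reb.ba/ — violates constraint 3: adjacent identical consonants /bb/ → illicit
/vom.zom/ — σ1 onset /v/, coda /m/ ok; σ2 onset /z/, coda /m/ ok → licit
/zaf/ — violates constraint 6: syllable 1 coda contains /f/, which is not a licensed coda consonant → illicit

/vom.zom/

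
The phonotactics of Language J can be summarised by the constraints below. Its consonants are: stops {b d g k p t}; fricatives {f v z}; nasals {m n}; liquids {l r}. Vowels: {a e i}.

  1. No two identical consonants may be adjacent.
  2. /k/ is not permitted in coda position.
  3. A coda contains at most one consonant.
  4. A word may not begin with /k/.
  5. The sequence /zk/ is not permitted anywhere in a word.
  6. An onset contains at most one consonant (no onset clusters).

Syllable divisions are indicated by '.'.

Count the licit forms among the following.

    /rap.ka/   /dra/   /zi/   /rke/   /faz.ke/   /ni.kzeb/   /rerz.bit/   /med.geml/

2

/rap.ka/ — σ1 onset /r/, coda /p/ ok; σ2 onset /k/, coda /∅/ ok → licit
/dra/ — violates constraint 6: syllable 1 onset /dr/ has 2 consonants (> 1) → illicit
/zi/ — σ1 onset /z/, coda /∅/ ok → licit
/rke/ — violates constraint 6: syllable 1 onset /rk/ has 2 consonants (> 1) → illicit
/faz.ke/ — violates constraint 5: contains banned sequence /zk/ → illicit
/ni.kzeb/ — violates constraint 6: syllable 2 onset /kz/ has 2 consonants (> 1) → illicit
/rerz.bit/ — violates constraint 3: syllable 1 coda /rz/ has 2 consonants (> 1) → illicit
/med.geml/ — violates constraint 3: syllable 2 coda /ml/ has 2 consonants (> 1) → illicit
Licit: /rap.ka/, /zi/ → 2.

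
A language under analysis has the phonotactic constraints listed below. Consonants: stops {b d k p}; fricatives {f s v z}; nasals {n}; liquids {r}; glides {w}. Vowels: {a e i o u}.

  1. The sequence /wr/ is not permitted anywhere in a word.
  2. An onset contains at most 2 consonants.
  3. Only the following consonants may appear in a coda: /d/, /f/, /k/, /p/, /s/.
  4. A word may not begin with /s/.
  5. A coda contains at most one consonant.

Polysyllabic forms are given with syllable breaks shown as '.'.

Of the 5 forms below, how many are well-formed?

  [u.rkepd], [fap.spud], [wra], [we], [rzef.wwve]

2

[u.rkepd] — violates constraint 5: syllable 2 coda /pd/ has 2 consonants (> 1) → ill-formed
[fap.spud] — σ1 onset /f/, coda /p/ ok; σ2 onset /sp/ (2C), coda /d/ ok → well-formed
[wra] — violates constraint 1: contains banned sequence /wr/ → ill-formed
[we] — σ1 onset /w/, coda /∅/ ok → well-formed
[rzef.wwve] — violates constraint 2: syllable 2 onset /wwv/ has 3 consonants (> 2) → ill-formed
Well-formed: [fap.spud], [we] → 2.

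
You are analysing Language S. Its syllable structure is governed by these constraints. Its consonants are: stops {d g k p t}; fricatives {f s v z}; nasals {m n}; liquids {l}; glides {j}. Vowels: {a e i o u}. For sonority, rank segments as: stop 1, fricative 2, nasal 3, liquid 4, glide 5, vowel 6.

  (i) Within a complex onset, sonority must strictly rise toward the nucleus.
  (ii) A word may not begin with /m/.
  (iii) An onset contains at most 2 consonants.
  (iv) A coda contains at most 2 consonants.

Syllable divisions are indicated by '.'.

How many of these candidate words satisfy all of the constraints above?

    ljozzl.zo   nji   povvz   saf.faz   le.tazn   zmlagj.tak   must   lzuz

ljozzl.zo — violates constraint (iv): syllable 1 coda /zzl/ has 3 consonants (> 2) → phonotactically illegal
nji — σ1 onset /nj/ (3→5 rises), coda /∅/ ok → phonotactically legal
povvz — violates constraint (iv): syllable 1 coda /vvz/ has 3 consonants (> 2) → phonotactically illegal
saf.faz — σ1 onset /s/, coda /f/ ok; σ2 onset /f/, coda /z/ ok → phonotactically legal
le.tazn — σ1 onset /l/, coda /∅/ ok; σ2 onset /t/, coda /zn/ (2C) ok → phonotactically legal
zmlagj.tak — violates constraint (iii): syllable 1 onset /zml/ has 3 consonants (> 2) → phonotactically illegal
must — violates constraint (ii): word begins with /m/ → phonotactically illegal
lzuz — violates constraint (i): syllable 1 onset /lz/: /l/ (liquid, 4) → /z/ (fricative, 2) does not rise → phonotactically illegal
Phonotactically legal: nji, saf.faz, le.tazn → 3.

3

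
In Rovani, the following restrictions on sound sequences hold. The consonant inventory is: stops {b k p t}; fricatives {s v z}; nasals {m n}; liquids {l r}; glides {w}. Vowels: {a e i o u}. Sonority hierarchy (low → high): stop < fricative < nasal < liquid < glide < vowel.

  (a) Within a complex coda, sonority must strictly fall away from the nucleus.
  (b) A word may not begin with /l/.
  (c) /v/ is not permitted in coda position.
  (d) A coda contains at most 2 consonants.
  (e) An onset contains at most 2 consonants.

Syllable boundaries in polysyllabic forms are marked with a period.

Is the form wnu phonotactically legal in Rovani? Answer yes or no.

yes

wnu — σ1 onset /wn/ (2C), coda /∅/ ok → phonotactically legal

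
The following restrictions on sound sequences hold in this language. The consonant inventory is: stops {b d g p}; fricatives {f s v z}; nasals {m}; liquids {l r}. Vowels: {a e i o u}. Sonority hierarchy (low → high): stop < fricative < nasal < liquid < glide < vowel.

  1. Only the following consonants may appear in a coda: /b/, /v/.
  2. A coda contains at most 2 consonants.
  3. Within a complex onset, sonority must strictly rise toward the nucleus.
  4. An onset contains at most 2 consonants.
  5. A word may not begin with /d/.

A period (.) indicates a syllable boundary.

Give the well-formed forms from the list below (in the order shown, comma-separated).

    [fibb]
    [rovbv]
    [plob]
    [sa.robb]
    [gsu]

[fibb] — σ1 onset /f/, coda /bb/ (2C) ok → well-formed
[rovbv] — violates constraint 2: syllable 1 coda /vbv/ has 3 consonants (> 2) → ill-formed
[plob] — σ1 onset /pl/ (1→4 rises), coda /b/ ok → well-formed
[sa.robb] — σ1 onset /s/, coda /∅/ ok; σ2 onset /r/, coda /bb/ (2C) ok → well-formed
[gsu] — σ1 onset /gs/ (1→2 rises), coda /∅/ ok → well-formed

[fibb], [plob], [sa.robb], [gsu]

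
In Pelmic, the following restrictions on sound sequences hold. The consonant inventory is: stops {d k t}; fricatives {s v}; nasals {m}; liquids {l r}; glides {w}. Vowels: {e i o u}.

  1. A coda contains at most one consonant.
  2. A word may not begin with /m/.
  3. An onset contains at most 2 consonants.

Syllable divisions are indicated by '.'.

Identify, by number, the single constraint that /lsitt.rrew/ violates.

1

/lsitt.rrew/: syllable 1 coda /tt/ has 2 consonants (> 1).
This is a violation of constraint 1: "A coda contains at most one consonant."
The remaining constraints (2, 3) are satisfied.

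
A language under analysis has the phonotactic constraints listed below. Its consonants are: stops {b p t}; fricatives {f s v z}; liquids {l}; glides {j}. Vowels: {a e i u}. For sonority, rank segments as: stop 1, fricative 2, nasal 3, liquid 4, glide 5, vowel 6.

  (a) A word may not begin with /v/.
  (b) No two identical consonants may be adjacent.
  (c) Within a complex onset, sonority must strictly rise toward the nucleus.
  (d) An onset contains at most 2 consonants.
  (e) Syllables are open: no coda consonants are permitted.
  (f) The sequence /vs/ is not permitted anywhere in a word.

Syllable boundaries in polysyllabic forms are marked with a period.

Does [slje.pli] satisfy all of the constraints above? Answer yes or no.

no

[slje.pli] — violates constraint (d): syllable 1 onset /slj/ has 3 consonants (> 2) → phonotactically illegal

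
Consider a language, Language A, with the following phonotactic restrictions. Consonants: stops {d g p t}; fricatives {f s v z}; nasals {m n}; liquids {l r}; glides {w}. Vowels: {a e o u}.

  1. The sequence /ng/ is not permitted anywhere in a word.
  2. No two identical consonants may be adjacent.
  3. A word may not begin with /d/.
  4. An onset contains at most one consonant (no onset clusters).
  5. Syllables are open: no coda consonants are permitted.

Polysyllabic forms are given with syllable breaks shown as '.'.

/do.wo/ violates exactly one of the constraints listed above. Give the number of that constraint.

/do.wo/: word begins with /d/.
This is a violation of constraint 3: "A word may not begin with /d/."
The remaining constraints (1, 2, 4, 5) are satisfied.

3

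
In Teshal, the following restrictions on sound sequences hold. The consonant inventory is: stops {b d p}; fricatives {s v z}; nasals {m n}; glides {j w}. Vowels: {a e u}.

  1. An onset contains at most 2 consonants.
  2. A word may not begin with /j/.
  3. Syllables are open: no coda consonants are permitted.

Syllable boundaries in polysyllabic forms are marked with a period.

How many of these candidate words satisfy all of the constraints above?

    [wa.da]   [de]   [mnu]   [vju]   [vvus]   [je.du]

[wa.da] — σ1 onset /w/, coda /∅/ ok; σ2 onset /d/, coda /∅/ ok → permitted
[de] — σ1 onset /d/, coda /∅/ ok → permitted
[mnu] — σ1 onset /mn/ (2C), coda /∅/ ok → permitted
[vju] — σ1 onset /vj/ (2C), coda /∅/ ok → permitted
[vvus] — violates constraint 3: syllable 1 coda /s/ has 1 consonant (> 0) → not permitted
[je.du] — violates constraint 2: word begins with /j/ → not permitted
Permitted: [wa.da], [de], [mnu], [vju] → 4.

4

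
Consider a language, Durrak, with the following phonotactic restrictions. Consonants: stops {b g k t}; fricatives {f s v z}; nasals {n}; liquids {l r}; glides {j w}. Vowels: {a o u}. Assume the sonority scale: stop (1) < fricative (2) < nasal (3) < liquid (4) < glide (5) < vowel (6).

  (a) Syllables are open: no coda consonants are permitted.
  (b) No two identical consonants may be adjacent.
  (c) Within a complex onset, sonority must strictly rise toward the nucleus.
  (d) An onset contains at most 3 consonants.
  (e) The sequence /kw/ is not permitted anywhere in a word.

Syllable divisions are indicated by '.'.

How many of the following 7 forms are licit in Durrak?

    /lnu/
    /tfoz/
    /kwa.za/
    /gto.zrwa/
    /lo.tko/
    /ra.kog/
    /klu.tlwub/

0

/lnu/ — violates constraint (c): syllable 1 onset /ln/: /l/ (liquid, 4) → /n/ (nasal, 3) does not rise → illicit
/tfoz/ — violates constraint (a): syllable 1 coda /z/ has 1 consonant (> 0) → illicit
/kwa.za/ — violates constraint (e): contains banned sequence /kw/ → illicit
/gto.zrwa/ — violates constraint (c): syllable 1 onset /gt/: /g/ (stop, 1) → /t/ (stop, 1) does not rise → illicit
/lo.tko/ — violates constraint (c): syllable 2 onset /tk/: /t/ (stop, 1) → /k/ (stop, 1) does not rise → illicit
/ra.kog/ — violates constraint (a): syllable 2 coda /g/ has 1 consonant (> 0) → illicit
/klu.tlwub/ — violates constraint (a): syllable 2 coda /b/ has 1 consonant (> 0) → illicit
No form is licit → 0.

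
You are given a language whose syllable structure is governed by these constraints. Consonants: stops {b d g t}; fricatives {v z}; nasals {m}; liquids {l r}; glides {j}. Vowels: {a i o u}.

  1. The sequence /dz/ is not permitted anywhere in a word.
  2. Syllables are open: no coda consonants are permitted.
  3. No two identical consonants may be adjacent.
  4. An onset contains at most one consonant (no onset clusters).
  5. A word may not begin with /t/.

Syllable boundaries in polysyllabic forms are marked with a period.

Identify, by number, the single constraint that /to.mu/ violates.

5

/to.mu/: word begins with /t/.
This is a violation of constraint 5: "A word may not begin with /t/."
The remaining constraints (1, 2, 3, 4) are satisfied.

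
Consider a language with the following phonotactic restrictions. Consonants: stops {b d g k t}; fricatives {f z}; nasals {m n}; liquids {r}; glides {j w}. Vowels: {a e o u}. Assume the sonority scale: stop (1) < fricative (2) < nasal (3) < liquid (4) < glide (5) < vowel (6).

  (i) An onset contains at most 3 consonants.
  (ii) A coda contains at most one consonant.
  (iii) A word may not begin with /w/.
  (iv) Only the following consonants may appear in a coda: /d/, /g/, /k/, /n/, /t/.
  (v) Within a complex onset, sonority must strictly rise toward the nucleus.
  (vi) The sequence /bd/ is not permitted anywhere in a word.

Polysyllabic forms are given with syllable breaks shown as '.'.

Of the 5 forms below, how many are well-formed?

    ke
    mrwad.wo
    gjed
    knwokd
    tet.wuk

ke — σ1 onset /k/, coda /∅/ ok → well-formed
mrwad.wo — σ1 onset /mrw/ (3→4→5 rises), coda /d/ ok; σ2 onset /w/, coda /∅/ ok → well-formed
gjed — σ1 onset /gj/ (1→5 rises), coda /d/ ok → well-formed
knwokd — violates constraint (ii): syllable 1 coda /kd/ has 2 consonants (> 1) → ill-formed
tet.wuk — σ1 onset /t/, coda /t/ ok; σ2 onset /w/, coda /k/ ok → well-formed
Well-formed: ke, mrwad.wo, gjed, tet.wuk → 4.

4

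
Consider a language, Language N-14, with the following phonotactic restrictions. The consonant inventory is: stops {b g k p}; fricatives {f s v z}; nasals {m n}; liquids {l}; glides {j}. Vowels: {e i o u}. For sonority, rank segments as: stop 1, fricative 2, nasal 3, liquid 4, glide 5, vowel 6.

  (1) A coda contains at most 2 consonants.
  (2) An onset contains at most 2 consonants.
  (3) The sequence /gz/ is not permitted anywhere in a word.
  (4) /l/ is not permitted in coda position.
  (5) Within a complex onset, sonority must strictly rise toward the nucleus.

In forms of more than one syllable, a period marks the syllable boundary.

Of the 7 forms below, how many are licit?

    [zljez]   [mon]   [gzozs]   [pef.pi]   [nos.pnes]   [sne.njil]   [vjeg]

[zljez] — violates constraint 2: syllable 1 onset /zlj/ has 3 consonants (> 2) → illicit
[mon] — σ1 onset /m/, coda /n/ ok → licit
[gzozs] — violates constraint 3: contains banned sequence /gz/ → illicit
[pef.pi] — σ1 onset /p/, coda /f/ ok; σ2 onset /p/, coda /∅/ ok → licit
[nos.pnes] — σ1 onset /n/, coda /s/ ok; σ2 onset /pn/ (1→3 rises), coda /s/ ok → licit
[sne.njil] — violates constraint 4: syllable 2 coda contains /l/ → illicit
[vjeg] — σ1 onset /vj/ (2→5 rises), coda /g/ ok → licit
Licit: [mon], [pef.pi], [nos.pnes], [vjeg] → 4.

4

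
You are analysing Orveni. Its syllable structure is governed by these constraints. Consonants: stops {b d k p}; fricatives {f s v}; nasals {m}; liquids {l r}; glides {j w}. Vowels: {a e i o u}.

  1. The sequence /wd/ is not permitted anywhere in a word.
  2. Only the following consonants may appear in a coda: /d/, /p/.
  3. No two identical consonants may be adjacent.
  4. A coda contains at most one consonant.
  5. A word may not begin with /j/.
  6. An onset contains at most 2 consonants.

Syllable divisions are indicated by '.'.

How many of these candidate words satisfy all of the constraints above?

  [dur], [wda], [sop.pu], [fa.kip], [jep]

[dur] — violates constraint 2: syllable 1 coda contains /r/, which is not a licensed coda consonant → not permitted
[wda] — violates constraint 1: contains banned sequence /wd/ → not permitted
[sop.pu] — violates constraint 3: adjacent identical consonants /pp/ → not permitted
[fa.kip] — σ1 onset /f/, coda /∅/ ok; σ2 onset /k/, coda /p/ ok → permitted
[jep] — violates constraint 5: word begins with /j/ → not permitted
Permitted: [fa.kip] → 1.

1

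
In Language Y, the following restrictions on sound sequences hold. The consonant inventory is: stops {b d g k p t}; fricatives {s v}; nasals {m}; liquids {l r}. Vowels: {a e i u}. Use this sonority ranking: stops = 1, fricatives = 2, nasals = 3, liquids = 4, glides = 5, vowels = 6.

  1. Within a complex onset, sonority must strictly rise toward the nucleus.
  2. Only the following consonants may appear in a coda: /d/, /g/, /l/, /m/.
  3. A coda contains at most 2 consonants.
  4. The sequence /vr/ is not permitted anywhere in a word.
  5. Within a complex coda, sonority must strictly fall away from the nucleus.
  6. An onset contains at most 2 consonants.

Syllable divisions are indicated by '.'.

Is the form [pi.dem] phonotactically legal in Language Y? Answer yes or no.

[pi.dem] — σ1 onset /p/, coda /∅/ ok; σ2 onset /d/, coda /m/ ok → phonotactically legal

yes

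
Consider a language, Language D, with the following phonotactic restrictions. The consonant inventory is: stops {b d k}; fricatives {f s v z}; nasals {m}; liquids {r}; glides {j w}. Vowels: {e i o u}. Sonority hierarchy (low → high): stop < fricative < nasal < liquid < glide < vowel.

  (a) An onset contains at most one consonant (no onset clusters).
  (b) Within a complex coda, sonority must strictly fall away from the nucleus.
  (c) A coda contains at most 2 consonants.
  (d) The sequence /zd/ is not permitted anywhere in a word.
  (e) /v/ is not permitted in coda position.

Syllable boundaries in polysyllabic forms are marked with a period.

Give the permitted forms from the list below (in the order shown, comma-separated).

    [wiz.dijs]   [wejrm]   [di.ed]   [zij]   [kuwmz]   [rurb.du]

[di.ed], [zij], [rurb.du]

[wiz.dijs] — violates constraint (d): contains banned sequence /zd/ → not permitted
[wejrm] — violates constraint (c): syllable 1 coda /jrm/ has 3 consonants (> 2) → not permitted
[di.ed] — σ1 onset /d/, coda /∅/ ok; σ2 onset /∅/, coda /d/ ok → permitted
[zij] — σ1 onset /z/, coda /j/ ok → permitted
[kuwmz] — violates constraint (c): syllable 1 coda /wmz/ has 3 consonants (> 2) → not permitted
[rurb.du] — σ1 onset /r/, coda /rb/ (4→1 falls) ok; σ2 onset /d/, coda /∅/ ok → permitted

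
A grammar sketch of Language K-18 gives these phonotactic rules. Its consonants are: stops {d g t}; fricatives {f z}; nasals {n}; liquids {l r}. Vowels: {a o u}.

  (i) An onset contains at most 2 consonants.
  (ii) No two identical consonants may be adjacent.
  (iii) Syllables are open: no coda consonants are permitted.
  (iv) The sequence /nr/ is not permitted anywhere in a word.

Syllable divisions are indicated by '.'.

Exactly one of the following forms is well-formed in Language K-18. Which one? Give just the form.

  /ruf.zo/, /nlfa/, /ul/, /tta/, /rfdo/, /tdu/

/ruf.zo/ — violates constraint (iii): syllable 1 coda /f/ has 1 consonant (> 0) → ill-formed
/nlfa/ — violates constraint (i): syllable 1 onset /nlf/ has 3 consonants (> 2) → ill-formed
/ul/ — violates constraint (iii): syllable 1 coda /l/ has 1 consonant (> 0) → ill-formed
/tta/ — violates constraint (ii): adjacent identical consonants /tt/ → ill-formed
/rfdo/ — violates constraint (i): syllable 1 onset /rfd/ has 3 consonants (> 2) → ill-formed
/tdu/ — σ1 onset /td/ (2C), coda /∅/ ok → well-formed

/tdu/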